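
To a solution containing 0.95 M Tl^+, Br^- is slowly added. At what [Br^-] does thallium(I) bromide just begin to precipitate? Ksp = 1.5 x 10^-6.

TlBr(s) ⇌ Tl^+(aq) + Br^-(aq)
Ksp = [Tl^+][Br^-]
Precipitation begins when Q = Ksp. With [Tl^+] = 0.95 M:
1.5 x 10^-6 = (0.95) × [Br^-]
[Br^-] = (1.5 x 10^-6 / 9.5 × 10^-1) = 1.6 x 10^-6 M

[Br^-] = 1.6 × 10^-6 M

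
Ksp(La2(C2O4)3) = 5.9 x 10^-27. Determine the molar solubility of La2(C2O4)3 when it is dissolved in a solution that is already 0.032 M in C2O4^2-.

La2(C2O4)3(s) <=> 2 La^3+(aq) + 3 C2O4^2-(aq)
Ksp = [La^3+]^2[C2O4^2-]^3
If s mol/L dissolves here, [La^3+] = 2s, [C2O4^2-] = 0.032 + 3s ≈ 0.032 (Ksp is small, so little additional dissolves).
Ksp ≈ (2s)^2 × (0.032)^3
s = 6.7 × 10^-12 M
Check: 3s = 2.0 × 10^-11 ≪ 0.032, so the approximation is valid.

6.7 × 10^-12 M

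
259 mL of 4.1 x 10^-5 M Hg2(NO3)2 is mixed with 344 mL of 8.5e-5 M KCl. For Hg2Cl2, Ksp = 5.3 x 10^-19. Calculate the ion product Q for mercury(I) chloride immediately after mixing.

Q = 4.1 × 10^-14

Total volume = 259 + 344 = 603 mL.
[Hg2^2+] = 4.1 × 10^-5 × (259/603) = 1.76 × 10^-5 M
[Cl^-] = 8.5 x 10^-5 × (344/603) = 4.85 × 10^-5 M
Hg2Cl2(s) <=> Hg2^2+(aq) + 2 Cl^-(aq), so Q = [Hg2^2+][Cl^-]^2
Q = (1.76 × 10^-5)(4.85 × 10^-5)^2 = 4.1 × 10^-14
Q > Ksp, so Hg2Cl2 will precipitate.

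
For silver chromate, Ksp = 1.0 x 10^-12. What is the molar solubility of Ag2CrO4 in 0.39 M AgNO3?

6.6e-12 M

Ag2CrO4(s) ⇌ 2 Ag^+ + CrO4^2-
Ksp = [Ag^+]^2[CrO4^2-]
If s mol/L dissolves here, [Ag^+] = 0.39 + 2s ≈ 0.39, [CrO4^2-] = s (Ksp is small, so little additional dissolves).
Ksp ≈ (0.39)^2 × s
s = 6.6 × 10^-12 M
Check: 2s = 1.3 × 10^-11 ≪ 0.39, so the approximation is valid.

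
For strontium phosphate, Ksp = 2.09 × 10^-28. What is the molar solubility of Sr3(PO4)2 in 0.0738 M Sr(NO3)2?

s ≈ 3.61e-13 M

Sr3(PO4)2(s) <=> 3 Sr^2+(aq) + 2 PO4^3-(aq)
Ksp = [Sr^2+]^3[PO4^3-]^2
Let s = moles of Sr3(PO4)2 that dissolve per litre. [Sr^2+] = 0.0738 + 3s ≈ 0.0738, [PO4^3-] = 2s (since Sr^2+ from Sr(NO3)2 dominates).
Ksp ≈ (0.0738)^3 × (2s)^2
s = 3.61 × 10^-13 M
Check: 3s = 1.1 x 10^-12 ≪ 0.0738, so the approximation is valid.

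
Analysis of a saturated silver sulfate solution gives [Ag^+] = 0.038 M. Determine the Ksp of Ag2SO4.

Ag2SO4(s) ⇌ 2 Ag^+ + SO4^2-
Stoichiometry gives [SO4^2-] = (1/2)[Ag^+] = 1.90 × 10^-2 M.
Ksp = [Ag^+]^2[SO4^2-]
Ksp = (3.8 x 10^-2)^2 × 1.90 × 10^-2 = 2.7 × 10^-5

2.7e-5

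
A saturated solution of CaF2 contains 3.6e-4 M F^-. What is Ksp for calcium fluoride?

CaF2(s) ⇌ Ca^2+(aq) + 2 F^-(aq)
Stoichiometry gives [Ca^2+] = (1/2)[F^-] = 1.80 × 10^-4 M.
Ksp = [Ca^2+][F^-]^2
Ksp = 1.80 × 10^-4 × (3.6 × 10^-4)^2 = 2.3 × 10^-11

Ksp ≈ 2.3 × 10^-11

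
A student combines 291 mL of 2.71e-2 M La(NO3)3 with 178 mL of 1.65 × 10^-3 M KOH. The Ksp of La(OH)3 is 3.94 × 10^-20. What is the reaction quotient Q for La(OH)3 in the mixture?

4.13e-12

Total volume = 291 + 178 = 469 mL.
[La^3+] = 2.71 × 10^-2 × (291/469) = 1.681 × 10^-2 M
[OH^-] = 1.65 × 10^-3 × (178/469) = 6.262 x 10^-4 M
La(OH)3(s) <=> La^3+ + 3 OH^-, so Q = [La^3+][OH^-]^3
Q = (1.681 × 10^-2)(6.262 x 10^-4)^3 = 4.13 × 10^-12
Q > Ksp, so La(OH)3 will precipitate.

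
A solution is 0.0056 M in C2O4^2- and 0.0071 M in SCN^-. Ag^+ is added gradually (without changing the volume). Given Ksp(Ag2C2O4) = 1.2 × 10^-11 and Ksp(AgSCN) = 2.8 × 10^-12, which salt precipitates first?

AgSCN

Precipitation of each salt starts when its ion product equals its Ksp.
For Ag2C2O4: 1.2 × 10^-11 = 0.0056 × [Ag^+]^2  ⇒  [Ag^+] = 4.6 × 10^-5 M.
For AgSCN: 2.8 × 10^-12 = 0.0071 × [Ag^+]  ⇒  [Ag^+] = 3.9 x 10^-10 M.
The salt with the lower threshold [Ag^+] precipitates first: AgSCN.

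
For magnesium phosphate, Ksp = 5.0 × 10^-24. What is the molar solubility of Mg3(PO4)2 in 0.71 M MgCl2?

s ≈ 1.9 × 10^-12 M

Mg3(PO4)2(s) ⇌ 3 Mg^2+(aq) + 2 PO4^3-(aq)
Ksp = [Mg^2+]^3[PO4^3-]^2
Let s = moles of Mg3(PO4)2 that dissolve per litre. [Mg^2+] = 0.71 + 3s ≈ 0.71, [PO4^3-] = 2s (common-ion effect: Mg^2+ is already 0.71 M).
Ksp ≈ (0.71)^3 × (2s)^2
s = 1.9 × 10^-12 M
Check: 3s = 5.6 × 10^-12 ≪ 0.71, so the approximation is valid.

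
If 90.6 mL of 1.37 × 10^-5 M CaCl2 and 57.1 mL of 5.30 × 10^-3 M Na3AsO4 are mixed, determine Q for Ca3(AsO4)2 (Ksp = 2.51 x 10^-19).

Q ≈ 2.49e-21

Total volume = 90.6 + 57.1 = 147.7 mL.
[Ca^2+] = 1.37 × 10^-5 × (90.6/147.7) = 8.404 × 10^-6 M
[AsO4^3-] = 5.30 x 10^-3 × (57.1/147.7) = 2.049 x 10^-3 M
Ca3(AsO4)2(s) <=> 3 Ca^2+ + 2 AsO4^3-, so Q = [Ca^2+]^3[AsO4^3-]^2
Q = (8.404 x 10^-6)^3(2.049 × 10^-3)^2 = 2.49 × 10^-21
Q < Ksp, so no precipitate of Ca3(AsO4)2 forms.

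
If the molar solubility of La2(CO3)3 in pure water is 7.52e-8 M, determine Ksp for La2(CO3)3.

Ksp ≈ 2.60 × 10^-34

La2(CO3)3(s) ⇌ 2 La^3+ + 3 CO3^2-
Let s = molar solubility. Then [La^3+] = 2s and [CO3^2-] = 3s.
Ksp = [La^3+]^2[CO3^2-]^3
So Ksp = (2s)^2 × (3s)^3 = 108s^5
With s = 7.52 x 10^-8: Ksp = 2.60 × 10^-34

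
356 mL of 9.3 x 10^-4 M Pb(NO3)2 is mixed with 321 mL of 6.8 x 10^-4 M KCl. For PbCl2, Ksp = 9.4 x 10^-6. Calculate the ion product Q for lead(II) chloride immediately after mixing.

Total volume = 356 + 321 = 677 mL.
[Pb^2+] = 9.3 × 10^-4 × (356/677) = 4.89 × 10^-4 M
[Cl^-] = 6.8 × 10^-4 × (321/677) = 3.22 × 10^-4 M
PbCl2(s) ⇌ Pb^2+(aq) + 2 Cl^-(aq), so Q = [Pb^2+][Cl^-]^2
Q = (4.89 × 10^-4)(3.22 × 10^-4)^2 = 5.1 × 10^-11
Q < Ksp, so no precipitate of PbCl2 forms.

5.1 × 10^-11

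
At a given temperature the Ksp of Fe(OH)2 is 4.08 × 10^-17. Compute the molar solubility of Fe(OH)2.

2.17 × 10^-6 M

Fe(OH)2(s) <=> Fe^2+(aq) + 2 OH^-(aq)
Ksp = [Fe^2+][OH^-]^2
Let s = molar solubility. Then [Fe^2+] = s and [OH^-] = 2s.
Substituting: Ksp = s(2s)^2 = 4s^3
s = (4.08 × 10^-17 / 4)^(1/3) = 2.17 x 10^-6 M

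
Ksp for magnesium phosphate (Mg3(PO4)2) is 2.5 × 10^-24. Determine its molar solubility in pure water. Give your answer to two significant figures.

Mg3(PO4)2(s) <=> 3 Mg^2+ + 2 PO4^3-
Ksp = [Mg^2+]^3[PO4^3-]^2
With molar solubility s: [Mg^2+] = 3s, [PO4^3-] = 2s.
So Ksp = (3s)^3 × (2s)^2 = 108s^5
s^5 = 2.5 × 10^-24 / 108, so s = 7.5 × 10^-6 M

7.5 × 10^-6 M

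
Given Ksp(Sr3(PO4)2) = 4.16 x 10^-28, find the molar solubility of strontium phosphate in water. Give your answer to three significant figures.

Sr3(PO4)2(s) ⇌ 3 Sr^2+(aq) + 2 PO4^3-(aq)
Ksp = [Sr^2+]^3[PO4^3-]^2
If s mol/L of Sr3(PO4)2 dissolves, [Sr^2+] = 3s and [PO4^3-] = 2s.
Ksp = (3s)^3(2s)^2 = 108s^5
s^5 = 4.16 x 10^-28 / 108, so s = 1.31 × 10^-6 M

s = 1.31 × 10^-6 M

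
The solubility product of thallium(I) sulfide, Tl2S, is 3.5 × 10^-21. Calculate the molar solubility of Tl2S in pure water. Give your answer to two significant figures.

s = 9.6e-8 M

Tl2S(s) ⇌ 2 Tl^+ + S^2-
Ksp = [Tl^+]^2[S^2-]
With molar solubility s: [Tl^+] = 2s, [S^2-] = s.
Substituting: Ksp = (2s)^2s = 4s^3
s^3 = 3.5 × 10^-21 / 4, so s = 9.6 × 10^-8 M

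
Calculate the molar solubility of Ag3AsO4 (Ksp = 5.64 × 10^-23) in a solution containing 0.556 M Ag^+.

s = 3.28 × 10^-22 M

Ag3AsO4(s) <=> 3 Ag^+(aq) + AsO4^3-(aq)
Ksp = [Ag^+]^3[AsO4^3-]
If s mol/L dissolves here, [Ag^+] = 0.556 + 3s ≈ 0.556, [AsO4^3-] = s (common-ion effect: Ag^+ is already 0.556 M).
Ksp ≈ (0.556)^3 × s
s = 3.28 x 10^-22 M
Check: 3s = 9.8 × 10^-22 ≪ 0.556, so the approximation is valid.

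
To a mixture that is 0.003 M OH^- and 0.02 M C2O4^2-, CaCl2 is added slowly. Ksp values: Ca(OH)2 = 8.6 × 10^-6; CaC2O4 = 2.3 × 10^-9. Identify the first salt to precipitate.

Precipitation of each salt starts when its ion product equals its Ksp.
For Ca(OH)2: 8.6 × 10^-6 = (0.003)^2 × [Ca^2+]  ⇒  [Ca^2+] = 9.6 × 10^-1 M.
For CaC2O4: 2.3 × 10^-9 = 0.02 × [Ca^2+]  ⇒  [Ca^2+] = 1.2 × 10^-7 M.
The salt with the lower threshold [Ca^2+] precipitates first: CaC2O4.

CaC2O4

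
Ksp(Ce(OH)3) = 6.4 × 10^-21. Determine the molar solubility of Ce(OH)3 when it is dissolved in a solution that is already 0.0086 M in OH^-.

1.0e-14 M

Ce(OH)3(s) ⇌ Ce^3+ + 3 OH^-
Ksp = [Ce^3+][OH^-]^3
If s mol/L dissolves here, [Ce^3+] = s, [OH^-] = 0.0086 + 3s ≈ 0.0086 (since the OH^- already present dominates).
Ksp ≈ s × (0.0086)^3
s = 1.0 × 10^-14 M
Check: 3s = 3.0 × 10^-14 ≪ 0.0086, so the approximation is valid.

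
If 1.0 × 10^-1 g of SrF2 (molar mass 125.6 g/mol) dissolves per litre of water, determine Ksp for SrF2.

2.0 x 10^-9

Molar solubility s = (1.0 × 10^-1 g/L) / (125.6 g/mol) = 7.96 x 10^-4 M.
SrF2(s) <=> Sr^2+(aq) + 2 F^-(aq)
For each mole of SrF2 that dissolves: [Sr^2+] = s, [F^-] = 2s.
Ksp = [Sr^2+][F^-]^2
So Ksp = s × (2s)^2 = 4s^3
Ksp = 4 × (7.96 × 10^-4)^3 = 2.0 x 10^-9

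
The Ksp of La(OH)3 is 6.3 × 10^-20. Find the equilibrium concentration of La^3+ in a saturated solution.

7.0e-6 M

La(OH)3(s) ⇌ La^3+(aq) + 3 OH^-(aq)
Ksp = [La^3+][OH^-]^3
Let s = molar solubility. Then [La^3+] = s and [OH^-] = 3s.
So Ksp = s × (3s)^3 = 27s^4
s = (6.3 × 10^-20 / 27)^(1/4) = 6.95 x 10^-6 M
[La^3+] = s = 7.0 × 10^-6 M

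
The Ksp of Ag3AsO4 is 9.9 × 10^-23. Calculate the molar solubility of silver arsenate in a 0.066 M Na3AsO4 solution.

Ag3AsO4(s) <=> 3 Ag^+ + AsO4^3-
Ksp = [Ag^+]^3[AsO4^3-]
Let s = moles of Ag3AsO4 that dissolve per litre. [Ag^+] = 3s, [AsO4^3-] = 0.066 + s ≈ 0.066 (Ksp is small, so little additional dissolves).
Ksp ≈ (3s)^3 × 0.066
s = 3.8 × 10^-8 M
Check: s = 3.8 x 10^-8 ≪ 0.066, so the approximation is valid.

s ≈ 3.8 x 10^-8 M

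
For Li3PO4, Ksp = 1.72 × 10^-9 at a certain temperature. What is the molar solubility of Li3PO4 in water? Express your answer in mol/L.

s = 2.83 × 10^-3 M

Li3PO4(s) <=> 3 Li^+ + PO4^3-
Ksp = [Li^+]^3[PO4^3-]
If s mol/L of Li3PO4 dissolves, [Li^+] = 3s and [PO4^3-] = s.
Ksp = (3s)^3s = 27s^4
Solving, s = (1.72 × 10^-9/27)^(1/4) = 2.83 × 10^-3 M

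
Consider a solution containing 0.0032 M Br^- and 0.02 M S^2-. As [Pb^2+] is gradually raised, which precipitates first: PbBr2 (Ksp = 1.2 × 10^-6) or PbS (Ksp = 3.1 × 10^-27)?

Precipitation of each salt starts when its ion product equals its Ksp.
For PbBr2: 1.2 × 10^-6 = (0.0032)^2 × [Pb^2+]  ⇒  [Pb^2+] = 1.2 x 10^-1 M.
For PbS: 3.1 × 10^-27 = 0.02 × [Pb^2+]  ⇒  [Pb^2+] = 1.6 x 10^-25 M.
The salt with the lower threshold [Pb^2+] precipitates first: PbS.

PbS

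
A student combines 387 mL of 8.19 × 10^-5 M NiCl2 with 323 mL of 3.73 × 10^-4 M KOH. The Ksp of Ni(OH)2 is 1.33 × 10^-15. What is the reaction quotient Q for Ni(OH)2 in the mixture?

Total volume = 387 + 323 = 710 mL.
[Ni^2+] = 8.19 × 10^-5 × (387/710) = 4.464 x 10^-5 M
[OH^-] = 3.73 x 10^-4 × (323/710) = 1.697 x 10^-4 M
Ni(OH)2(s) ⇌ Ni^2+ + 2 OH^-, so Q = [Ni^2+][OH^-]^2
Q = (4.464 x 10^-5)(1.697 × 10^-4)^2 = 1.29 × 10^-12
Q > Ksp, so Ni(OH)2 will precipitate.

1.29 × 10^-12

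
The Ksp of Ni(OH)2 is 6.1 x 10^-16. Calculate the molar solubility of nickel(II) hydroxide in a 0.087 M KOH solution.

s ≈ 8.1 × 10^-14 M

Ni(OH)2(s) ⇌ Ni^2+(aq) + 2 OH^-(aq)
Ksp = [Ni^2+][OH^-]^2
Let s be the molar solubility in this solution. [Ni^2+] = s, [OH^-] = 0.087 + 2s ≈ 0.087 (since OH^- from KOH dominates).
Ksp ≈ s × (0.087)^2
s = 8.1 × 10^-14 M
Check: 2s = 1.6 × 10^-13 ≪ 0.087, so the approximation is valid.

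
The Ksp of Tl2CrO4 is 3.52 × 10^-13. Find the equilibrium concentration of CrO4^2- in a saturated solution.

[CrO4^2-] = 4.45 x 10^-5 M

Tl2CrO4(s) ⇌ 2 Tl^+ + CrO4^2-
Ksp = [Tl^+]^2[CrO4^2-]
With molar solubility s: [Tl^+] = 2s, [CrO4^2-] = s.
Substituting: Ksp = (2s)^2s = 4s^3
s^3 = 3.52 × 10^-13 / 4, so s = 4.448 × 10^-5 M
[CrO4^2-] = s = 4.45 x 10^-5 M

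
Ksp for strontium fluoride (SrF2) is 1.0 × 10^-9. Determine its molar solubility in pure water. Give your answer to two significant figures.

SrF2(s) ⇌ Sr^2+ + 2 F^-
Ksp = [Sr^2+][F^-]^2
Let s = molar solubility. Then [Sr^2+] = s and [F^-] = 2s.
Substituting: Ksp = s(2s)^2 = 4s^3
s^3 = 1.0 × 10^-9 / 4, so s = 6.3 x 10^-4 M

6.3 × 10^-4 M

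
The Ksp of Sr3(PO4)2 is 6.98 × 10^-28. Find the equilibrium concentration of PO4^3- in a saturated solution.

2.90 x 10^-6 M

Sr3(PO4)2(s) ⇌ 3 Sr^2+(aq) + 2 PO4^3-(aq)
Ksp = [Sr^2+]^3[PO4^3-]^2
Let s = molar solubility. Then [Sr^2+] = 3s and [PO4^3-] = 2s.
So Ksp = (3s)^3 × (2s)^2 = 108s^5
s = (6.98 × 10^-28 / 108)^(1/5) = 1.452 x 10^-6 M
[PO4^3-] = 2s = 2.90 × 10^-6 M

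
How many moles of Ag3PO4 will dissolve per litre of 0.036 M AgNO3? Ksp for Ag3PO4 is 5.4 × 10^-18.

1.2e-13 M

Ag3PO4(s) ⇌ 3 Ag^+(aq) + PO4^3-(aq)
Ksp = [Ag^+]^3[PO4^3-]
Let s be the molar solubility in this solution. [Ag^+] = 0.036 + 3s ≈ 0.036, [PO4^3-] = s (since Ag^+ from AgNO3 dominates).
Ksp ≈ (0.036)^3 × s
s = 1.2 x 10^-13 M
Check: 3s = 3.5 x 10^-13 ≪ 0.036, so the approximation is valid.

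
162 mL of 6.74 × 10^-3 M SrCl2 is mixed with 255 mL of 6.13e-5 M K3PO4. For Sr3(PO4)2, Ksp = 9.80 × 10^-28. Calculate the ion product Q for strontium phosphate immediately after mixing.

Q ≈ 2.52 × 10^-17

Total volume = 162 + 255 = 417 mL.
[Sr^2+] = 6.74 × 10^-3 × (162/417) = 2.618 × 10^-3 M
[PO4^3-] = 6.13 × 10^-5 × (255/417) = 3.749 × 10^-5 M
Sr3(PO4)2(s) ⇌ 3 Sr^2+ + 2 PO4^3-, so Q = [Sr^2+]^3[PO4^3-]^2
Q = (2.618 × 10^-3)^3(3.749 × 10^-5)^2 = 2.52 × 10^-17
Q > Ksp, so Sr3(PO4)2 will precipitate.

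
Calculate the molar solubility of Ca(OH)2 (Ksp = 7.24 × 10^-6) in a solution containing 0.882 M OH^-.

Ca(OH)2(s) ⇌ Ca^2+(aq) + 2 OH^-(aq)
Ksp = [Ca^2+][OH^-]^2
If s mol/L dissolves here, [Ca^2+] = s, [OH^-] = 0.882 + 2s ≈ 0.882 (common-ion effect: OH^- is already 0.882 M).
Ksp ≈ s × (0.882)^2
s = 9.31 x 10^-6 M
Check: 2s = 1.9 × 10^-5 ≪ 0.882, so the approximation is valid.

9.31 x 10^-6 M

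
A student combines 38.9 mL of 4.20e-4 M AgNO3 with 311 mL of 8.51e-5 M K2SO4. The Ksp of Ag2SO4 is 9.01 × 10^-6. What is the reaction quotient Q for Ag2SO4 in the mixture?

Total volume = 38.9 + 311 = 349.9 mL.
[Ag^+] = 4.20 x 10^-4 × (38.9/349.9) = 4.669 x 10^-5 M
[SO4^2-] = 8.51 x 10^-5 × (311/349.9) = 7.564 × 10^-5 M
Ag2SO4(s) ⇌ 2 Ag^+ + SO4^2-, so Q = [Ag^+]^2[SO4^2-]
Q = (4.669 × 10^-5)^2(7.564 × 10^-5) = 1.65 x 10^-13
Q < Ksp, so no precipitate of Ag2SO4 forms.

Q ≈ 1.65 x 10^-13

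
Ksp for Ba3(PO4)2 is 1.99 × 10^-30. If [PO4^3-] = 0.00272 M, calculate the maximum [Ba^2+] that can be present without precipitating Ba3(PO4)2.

[Ba^2+] = 6.46e-9 M

Ba3(PO4)2(s) <=> 3 Ba^2+(aq) + 2 PO4^3-(aq)
Ksp = [Ba^2+]^3[PO4^3-]^2
Precipitation begins when Q = Ksp. With [PO4^3-] = 0.00272 M:
1.99 × 10^-30 = (0.00272)^2 × [Ba^2+]^3
[Ba^2+] = (1.99 × 10^-30 / 7.398 x 10^-6)^(1/3) = 6.46 x 10^-9 M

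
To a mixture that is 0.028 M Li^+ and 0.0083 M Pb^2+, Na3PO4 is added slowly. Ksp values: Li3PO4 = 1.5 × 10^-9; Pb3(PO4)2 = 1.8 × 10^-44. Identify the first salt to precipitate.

Pb3(PO4)2

Precipitation of each salt starts when its ion product equals its Ksp.
For Li3PO4: 1.5 × 10^-9 = (0.028)^3 × [PO4^3-]  ⇒  [PO4^3-] = 6.8 x 10^-5 M.
For Pb3(PO4)2: 1.8 × 10^-44 = (0.0083)^3 × [PO4^3-]^2  ⇒  [PO4^3-] = 1.8 × 10^-19 M.
The salt with the lower threshold [PO4^3-] precipitates first: Pb3(PO4)2.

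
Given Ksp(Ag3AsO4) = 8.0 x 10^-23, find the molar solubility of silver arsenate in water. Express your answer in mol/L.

Ag3AsO4(s) ⇌ 3 Ag^+(aq) + AsO4^3-(aq)
Ksp = [Ag^+]^3[AsO4^3-]
For each mole of Ag3AsO4 that dissolves: [Ag^+] = 3s, [AsO4^3-] = s.
Substituting: Ksp = (3s)^3s = 27s^4
s^4 = 8.0 x 10^-23 / 27, so s = 1.3 × 10^-6 M

1.3 x 10^-6 M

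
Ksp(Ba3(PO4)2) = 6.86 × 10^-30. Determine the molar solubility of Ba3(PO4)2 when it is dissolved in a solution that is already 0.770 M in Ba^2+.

Ba3(PO4)2(s) <=> 3 Ba^2+(aq) + 2 PO4^3-(aq)
Ksp = [Ba^2+]^3[PO4^3-]^2
Let s be the molar solubility in this solution. [Ba^2+] = 0.770 + 3s ≈ 0.770, [PO4^3-] = 2s (since the Ba^2+ already present dominates).
Ksp ≈ (0.770)^3 × (2s)^2
s = 1.94 × 10^-15 M
Check: 3s = 5.8 x 10^-15 ≪ 0.770, so the approximation is valid.

1.94 × 10^-15 M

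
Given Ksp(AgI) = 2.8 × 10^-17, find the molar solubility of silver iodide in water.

5.3 × 10^-9 M

AgI(s) ⇌ Ag^+(aq) + I^-(aq)
Ksp = [Ag^+][I^-]
With molar solubility s: [Ag^+] = s, [I^-] = s.
Ksp = (s)(s) = s^2
s = (2.8 × 10^-17)^(1/2) = 5.3 × 10^-9 M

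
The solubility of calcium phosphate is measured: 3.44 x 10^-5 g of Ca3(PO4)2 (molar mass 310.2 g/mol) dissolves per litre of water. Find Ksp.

Molar solubility s = (3.44 × 10^-5 g/L) / (310.2 g/mol) = 1.109 × 10^-7 M.
Ca3(PO4)2(s) <=> 3 Ca^2+ + 2 PO4^3-
For each mole of Ca3(PO4)2 that dissolves: [Ca^2+] = 3s, [PO4^3-] = 2s.
Ksp = [Ca^2+]^3[PO4^3-]^2
Ksp = (3s)^3(2s)^2 = 108s^5
Ksp = 108 × (1.109 × 10^-7)^5 = 1.81 x 10^-33

Ksp = 1.81 x 10^-33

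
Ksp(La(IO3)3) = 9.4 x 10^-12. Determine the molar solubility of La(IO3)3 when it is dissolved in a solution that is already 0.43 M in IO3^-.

s ≈ 1.2e-10 M

La(IO3)3(s) ⇌ La^3+ + 3 IO3^-
Ksp = [La^3+][IO3^-]^3
Let s be the molar solubility in this solution. [La^3+] = s, [IO3^-] = 0.43 + 3s ≈ 0.43 (since the IO3^- already present dominates).
Ksp ≈ s × (0.43)^3
s = 1.2 × 10^-10 M
Check: 3s = 3.5 x 10^-10 ≪ 0.43, so the approximation is valid.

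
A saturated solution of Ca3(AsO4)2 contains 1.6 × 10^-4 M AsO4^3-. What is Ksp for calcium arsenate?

3.5e-19

Ca3(AsO4)2(s) ⇌ 3 Ca^2+(aq) + 2 AsO4^3-(aq)
Stoichiometry gives [Ca^2+] = (3/2)[AsO4^3-] = 2.40 × 10^-4 M.
Ksp = [Ca^2+]^3[AsO4^3-]^2
Ksp = (2.40 × 10^-4)^3 × (1.6 × 10^-4)^2 = 3.5 x 10^-19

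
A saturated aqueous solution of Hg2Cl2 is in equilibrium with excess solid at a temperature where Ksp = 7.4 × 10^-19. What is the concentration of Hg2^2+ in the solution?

Hg2Cl2(s) ⇌ Hg2^2+(aq) + 2 Cl^-(aq)
Ksp = [Hg2^2+][Cl^-]^2
For each mole of Hg2Cl2 that dissolves: [Hg2^2+] = s, [Cl^-] = 2s.
Ksp = s(2s)^2 = 4s^3
s = (7.4 × 10^-19 / 4)^(1/3) = 5.70 × 10^-7 M
[Hg2^2+] = s = 5.7 × 10^-7 M

[Hg2^2+] = 5.7 × 10^-7 M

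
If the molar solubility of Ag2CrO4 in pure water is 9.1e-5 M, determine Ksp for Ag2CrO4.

Ag2CrO4(s) ⇌ 2 Ag^+ + CrO4^2-
If s mol/L of Ag2CrO4 dissolves, [Ag^+] = 2s and [CrO4^2-] = s.
Ksp = [Ag^+]^2[CrO4^2-]
Substituting: Ksp = (2s)^2s = 4s^3
With s = 9.1 × 10^-5: Ksp = 3.0 × 10^-12

Ksp = 3.0 x 10^-12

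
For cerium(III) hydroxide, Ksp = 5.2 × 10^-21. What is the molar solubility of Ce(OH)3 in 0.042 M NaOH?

s = 7.0e-17 M

Ce(OH)3(s) ⇌ Ce^3+(aq) + 3 OH^-(aq)
Ksp = [Ce^3+][OH^-]^3
Let s be the molar solubility in this solution. [Ce^3+] = s, [OH^-] = 0.042 + 3s ≈ 0.042 (since OH^- from NaOH dominates).
Ksp ≈ s × (0.042)^3
s = 7.0 × 10^-17 M
Check: 3s = 2.1 × 10^-16 ≪ 0.042, so the approximation is valid.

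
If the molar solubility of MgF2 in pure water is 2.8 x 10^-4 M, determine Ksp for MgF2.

Ksp = 8.8e-11

MgF2(s) ⇌ Mg^2+ + 2 F^-
If s mol/L of MgF2 dissolves, [Mg^2+] = s and [F^-] = 2s.
Ksp = [Mg^2+][F^-]^2
Ksp = s(2s)^2 = 4s^3
With s = 2.8 × 10^-4: Ksp = 8.8 × 10^-11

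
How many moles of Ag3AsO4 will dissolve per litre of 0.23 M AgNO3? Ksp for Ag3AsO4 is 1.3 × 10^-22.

Ag3AsO4(s) <=> 3 Ag^+(aq) + AsO4^3-(aq)
Ksp = [Ag^+]^3[AsO4^3-]
Let s be the molar solubility in this solution. [Ag^+] = 0.23 + 3s ≈ 0.23, [AsO4^3-] = s (Ksp is small, so little additional dissolves).
Ksp ≈ (0.23)^3 × s
s = 1.1 × 10^-20 M
Check: 3s = 3.2 × 10^-20 ≪ 0.23, so the approximation is valid.

s = 1.1 × 10^-20 M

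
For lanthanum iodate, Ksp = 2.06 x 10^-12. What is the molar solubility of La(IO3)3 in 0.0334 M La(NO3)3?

1.32e-4 M

La(IO3)3(s) <=> La^3+(aq) + 3 IO3^-(aq)
Ksp = [La^3+][IO3^-]^3
Let s = moles of La(IO3)3 that dissolve per litre. [La^3+] = 0.0334 + s ≈ 0.0334, [IO3^-] = 3s (common-ion effect: La^3+ is already 0.0334 M).
Ksp ≈ 0.0334 × (3s)^3
s = 1.32 x 10^-4 M
Check: s = 1.3 × 10^-4 ≪ 0.0334, so the approximation is valid.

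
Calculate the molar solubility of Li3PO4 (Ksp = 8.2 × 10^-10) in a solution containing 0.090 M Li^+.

s = 1.1 × 10^-6 M

Li3PO4(s) ⇌ 3 Li^+(aq) + PO4^3-(aq)
Ksp = [Li^+]^3[PO4^3-]
Let s be the molar solubility in this solution. [Li^+] = 0.090 + 3s ≈ 0.090, [PO4^3-] = s (since the Li^+ already present dominates).
Ksp ≈ (0.090)^3 × s
s = 1.1 × 10^-6 M
Check: 3s = 3.4 × 10^-6 ≪ 0.090, so the approximation is valid.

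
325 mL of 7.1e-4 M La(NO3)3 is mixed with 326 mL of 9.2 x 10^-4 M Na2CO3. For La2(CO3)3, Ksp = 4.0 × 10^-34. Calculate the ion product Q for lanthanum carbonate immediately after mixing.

Q ≈ 1.2 x 10^-17

Total volume = 325 + 326 = 651 mL.
[La^3+] = 7.1 × 10^-4 × (325/651) = 3.54 × 10^-4 M
[CO3^2-] = 9.2 x 10^-4 × (326/651) = 4.61 × 10^-4 M
La2(CO3)3(s) ⇌ 2 La^3+ + 3 CO3^2-, so Q = [La^3+]^2[CO3^2-]^3
Q = (3.54 × 10^-4)^2(4.61 x 10^-4)^3 = 1.2 x 10^-17
Q > Ksp, so La2(CO3)3 will precipitate.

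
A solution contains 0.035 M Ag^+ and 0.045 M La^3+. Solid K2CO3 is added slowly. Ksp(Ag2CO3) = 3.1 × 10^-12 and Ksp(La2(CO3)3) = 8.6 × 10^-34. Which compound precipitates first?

Each salt begins to precipitate when Q = Ksp, i.e. when [CO3^2-] reaches its threshold.
For Ag2CO3: 3.1 × 10^-12 = (0.035)^2 × [CO3^2-]  ⇒  [CO3^2-] = 2.5 x 10^-9 M.
For La2(CO3)3: 8.6 × 10^-34 = (0.045)^2 × [CO3^2-]^3  ⇒  [CO3^2-] = 7.5 × 10^-11 M.
The salt with the lower threshold [CO3^2-] precipitates first: La2(CO3)3.

La2(CO3)3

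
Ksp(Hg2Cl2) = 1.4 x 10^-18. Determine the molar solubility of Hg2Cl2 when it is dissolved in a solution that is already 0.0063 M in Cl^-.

Hg2Cl2(s) ⇌ Hg2^2+ + 2 Cl^-
Ksp = [Hg2^2+][Cl^-]^2
If s mol/L dissolves here, [Hg2^2+] = s, [Cl^-] = 0.0063 + 2s ≈ 0.0063 (Ksp is small, so little additional dissolves).
Ksp ≈ s × (0.0063)^2
s = 3.5 × 10^-14 M
Check: 2s = 7.1 × 10^-14 ≪ 0.0063, so the approximation is valid.

s ≈ 3.5e-14 M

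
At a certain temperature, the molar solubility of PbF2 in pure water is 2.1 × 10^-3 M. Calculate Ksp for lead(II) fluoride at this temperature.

3.7 x 10^-8

PbF2(s) <=> Pb^2+ + 2 F^-
If s mol/L of PbF2 dissolves, [Pb^2+] = s and [F^-] = 2s.
Ksp = [Pb^2+][F^-]^2
So Ksp = s × (2s)^2 = 4s^3
Ksp = 4 × (2.1 × 10^-3)^3 = 3.7 × 10^-8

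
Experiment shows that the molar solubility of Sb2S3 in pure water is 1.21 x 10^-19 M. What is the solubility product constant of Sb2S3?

Ksp ≈ 2.80 x 10^-93

Sb2S3(s) <=> 2 Sb^3+ + 3 S^2-
With molar solubility s: [Sb^3+] = 2s, [S^2-] = 3s.
Ksp = [Sb^3+]^2[S^2-]^3
Substituting: Ksp = (2s)^2(3s)^3 = 108s^5
Ksp = 108 × (1.21 x 10^-19)^5 = 2.80 × 10^-93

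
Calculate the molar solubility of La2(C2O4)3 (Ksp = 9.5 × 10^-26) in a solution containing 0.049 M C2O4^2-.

s ≈ 1.4e-11 M

La2(C2O4)3(s) <=> 2 La^3+ + 3 C2O4^2-
Ksp = [La^3+]^2[C2O4^2-]^3
Let s be the molar solubility in this solution. [La^3+] = 2s, [C2O4^2-] = 0.049 + 3s ≈ 0.049 (common-ion effect: C2O4^2- is already 0.049 M).
Ksp ≈ (2s)^2 × (0.049)^3
s = 1.4 × 10^-11 M
Check: 3s = 4.3 × 10^-11 ≪ 0.049, so the approximation is valid.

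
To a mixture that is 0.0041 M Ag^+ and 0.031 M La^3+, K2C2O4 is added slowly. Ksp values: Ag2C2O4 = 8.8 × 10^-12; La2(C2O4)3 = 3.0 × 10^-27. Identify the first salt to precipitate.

Precipitation of each salt starts when its ion product equals its Ksp.
For Ag2C2O4: 8.8 × 10^-12 = (0.0041)^2 × [C2O4^2-]  ⇒  [C2O4^2-] = 5.2 × 10^-7 M.
For La2(C2O4)3: 3.0 × 10^-27 = (0.031)^2 × [C2O4^2-]^3  ⇒  [C2O4^2-] = 1.5 x 10^-8 M.
The salt with the lower threshold [C2O4^2-] precipitates first: La2(C2O4)3.

La2(C2O4)3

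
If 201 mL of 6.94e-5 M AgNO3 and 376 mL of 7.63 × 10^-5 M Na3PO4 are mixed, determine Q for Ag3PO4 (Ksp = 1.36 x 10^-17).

Total volume = 201 + 376 = 577 mL.
[Ag^+] = 6.94 × 10^-5 × (201/577) = 2.418 x 10^-5 M
[PO4^3-] = 7.63 × 10^-5 × (376/577) = 4.972 x 10^-5 M
Ag3PO4(s) ⇌ 3 Ag^+(aq) + PO4^3-(aq), so Q = [Ag^+]^3[PO4^3-]
Q = (2.418 × 10^-5)^3(4.972 × 10^-5) = 7.03 × 10^-19
Q < Ksp, so no precipitate of Ag3PO4 forms.

Q = 7.03 x 10^-19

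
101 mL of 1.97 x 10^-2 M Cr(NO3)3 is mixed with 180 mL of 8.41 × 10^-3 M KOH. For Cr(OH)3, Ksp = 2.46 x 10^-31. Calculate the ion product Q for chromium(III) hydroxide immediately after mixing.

Q = 1.11e-9

Total volume = 101 + 180 = 281 mL.
[Cr^3+] = 1.97 × 10^-2 × (101/281) = 7.081 x 10^-3 M
[OH^-] = 8.41 x 10^-3 × (180/281) = 5.387 × 10^-3 M
Cr(OH)3(s) ⇌ Cr^3+ + 3 OH^-, so Q = [Cr^3+][OH^-]^3
Q = (7.081 × 10^-3)(5.387 x 10^-3)^3 = 1.11 × 10^-9
Q > Ksp, so Cr(OH)3 will precipitate.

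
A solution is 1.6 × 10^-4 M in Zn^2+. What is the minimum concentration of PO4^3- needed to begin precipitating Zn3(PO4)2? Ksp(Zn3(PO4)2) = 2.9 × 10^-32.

[PO4^3-] = 8.4 × 10^-11 M

Zn3(PO4)2(s) ⇌ 3 Zn^2+ + 2 PO4^3-
Ksp = [Zn^2+]^3[PO4^3-]^2
Precipitation begins when Q = Ksp. With [Zn^2+] = 1.6 × 10^-4 M:
2.9 × 10^-32 = (1.6 × 10^-4)^3 × [PO4^3-]^2
[PO4^3-] = (2.9 × 10^-32 / 4.10 × 10^-12)^(1/2) = 8.4 × 10^-11 M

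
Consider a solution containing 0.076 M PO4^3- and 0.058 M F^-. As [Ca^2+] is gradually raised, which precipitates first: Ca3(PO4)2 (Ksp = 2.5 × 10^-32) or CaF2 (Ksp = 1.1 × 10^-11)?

Ca3(PO4)2

Precipitation of each salt starts when its ion product equals its Ksp.
For Ca3(PO4)2: 2.5 × 10^-32 = (0.076)^2 × [Ca^2+]^3  ⇒  [Ca^2+] = 1.6 × 10^-10 M.
For CaF2: 1.1 × 10^-11 = (0.058)^2 × [Ca^2+]  ⇒  [Ca^2+] = 3.3 × 10^-9 M.
The salt with the lower threshold [Ca^2+] precipitates first: Ca3(PO4)2.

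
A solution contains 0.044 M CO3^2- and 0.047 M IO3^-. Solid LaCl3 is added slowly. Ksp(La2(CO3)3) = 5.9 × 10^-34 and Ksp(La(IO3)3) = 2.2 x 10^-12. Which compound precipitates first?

Each salt begins to precipitate when Q = Ksp, i.e. when [La^3+] reaches its threshold.
For La2(CO3)3: 5.9 × 10^-34 = (0.044)^3 × [La^3+]^2  ⇒  [La^3+] = 2.6 × 10^-15 M.
For La(IO3)3: 2.2 x 10^-12 = (0.047)^3 × [La^3+]  ⇒  [La^3+] = 2.1 × 10^-8 M.
The salt with the lower threshold [La^3+] precipitates first: La2(CO3)3.

La2(CO3)3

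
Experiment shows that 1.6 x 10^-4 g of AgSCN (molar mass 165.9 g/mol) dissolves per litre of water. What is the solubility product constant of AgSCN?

Ksp = 9.3 x 10^-13

Molar solubility s = (1.6 × 10^-4 g/L) / (165.9 g/mol) = 9.64 × 10^-7 M.
AgSCN(s) ⇌ Ag^+(aq) + SCN^-(aq)
With molar solubility s: [Ag^+] = s, [SCN^-] = s.
Ksp = [Ag^+][SCN^-]
Ksp = s × s = s^2
Ksp = (9.64 × 10^-7)^2 = 9.3 × 10^-13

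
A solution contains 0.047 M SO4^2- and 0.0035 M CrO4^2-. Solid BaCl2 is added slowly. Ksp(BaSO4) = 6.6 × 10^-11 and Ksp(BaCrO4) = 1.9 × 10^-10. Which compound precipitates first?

BaSO4

Each salt begins to precipitate when Q = Ksp, i.e. when [Ba^2+] reaches its threshold.
For BaSO4: 6.6 × 10^-11 = 0.047 × [Ba^2+]  ⇒  [Ba^2+] = 1.4 x 10^-9 M.
For BaCrO4: 1.9 × 10^-10 = 0.0035 × [Ba^2+]  ⇒  [Ba^2+] = 5.4 x 10^-8 M.
The salt with the lower threshold [Ba^2+] precipitates first: BaSO4.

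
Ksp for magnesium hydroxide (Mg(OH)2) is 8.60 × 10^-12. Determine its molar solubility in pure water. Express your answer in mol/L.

s ≈ 1.29 × 10^-4 M

Mg(OH)2(s) ⇌ Mg^2+ + 2 OH^-
Ksp = [Mg^2+][OH^-]^2
For each mole of Mg(OH)2 that dissolves: [Mg^2+] = s, [OH^-] = 2s.
So Ksp = s × (2s)^2 = 4s^3
s = (8.60 × 10^-12 / 4)^(1/3) = 1.29 × 10^-4 M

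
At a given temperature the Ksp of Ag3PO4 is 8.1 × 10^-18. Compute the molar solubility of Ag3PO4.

s ≈ 2.3e-5 M

Ag3PO4(s) <=> 3 Ag^+ + PO4^3-
Ksp = [Ag^+]^3[PO4^3-]
With molar solubility s: [Ag^+] = 3s, [PO4^3-] = s.
Substituting: Ksp = (3s)^3s = 27s^4
s = (8.1 × 10^-18 / 27)^(1/4) = 2.3 x 10^-5 M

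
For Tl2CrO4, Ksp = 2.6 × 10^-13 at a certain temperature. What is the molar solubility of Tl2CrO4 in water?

4.0 × 10^-5 M

Tl2CrO4(s) ⇌ 2 Tl^+ + CrO4^2-
Ksp = [Tl^+]^2[CrO4^2-]
With molar solubility s: [Tl^+] = 2s, [CrO4^2-] = s.
Substituting: Ksp = (2s)^2s = 4s^3
Solving, s = (2.6 × 10^-13/4)^(1/3) = 4.0 × 10^-5 M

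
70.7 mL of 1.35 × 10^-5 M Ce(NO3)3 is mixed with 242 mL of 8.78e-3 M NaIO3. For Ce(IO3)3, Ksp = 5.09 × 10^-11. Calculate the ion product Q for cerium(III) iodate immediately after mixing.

Total volume = 70.7 + 242 = 312.7 mL.
[Ce^3+] = 1.35 × 10^-5 × (70.7/312.7) = 3.052 × 10^-6 M
[IO3^-] = 8.78 x 10^-3 × (242/312.7) = 6.795 × 10^-3 M
Ce(IO3)3(s) <=> Ce^3+ + 3 IO3^-, so Q = [Ce^3+][IO3^-]^3
Q = (3.052 × 10^-6)(6.795 × 10^-3)^3 = 9.58 × 10^-13
Q < Ksp, so no precipitate of Ce(IO3)3 forms.

Q ≈ 9.58 × 10^-13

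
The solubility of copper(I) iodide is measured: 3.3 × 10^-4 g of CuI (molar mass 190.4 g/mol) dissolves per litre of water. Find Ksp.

Ksp ≈ 3.0 × 10^-12

Molar solubility s = (3.3 x 10^-4 g/L) / (190.4 g/mol) = 1.73 × 10^-6 M.
CuI(s) ⇌ Cu^+ + I^-
Let s = molar solubility. Then [Cu^+] = s and [I^-] = s.
Ksp = [Cu^+][I^-]
Ksp = s × s = s^2
With s = 1.73 x 10^-6: Ksp = 3.0 x 10^-12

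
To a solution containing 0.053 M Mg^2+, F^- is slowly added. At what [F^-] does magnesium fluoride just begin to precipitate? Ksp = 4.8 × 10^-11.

[F^-] ≈ 3.0 × 10^-5 M

MgF2(s) <=> Mg^2+ + 2 F^-
Ksp = [Mg^2+][F^-]^2
Precipitation begins when Q = Ksp. With [Mg^2+] = 0.053 M:
4.8 × 10^-11 = (0.053) × [F^-]^2
[F^-] = (4.8 × 10^-11 / 5.3 × 10^-2)^(1/2) = 3.0 × 10^-5 M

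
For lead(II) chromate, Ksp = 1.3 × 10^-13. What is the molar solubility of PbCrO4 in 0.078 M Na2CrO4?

PbCrO4(s) <=> Pb^2+ + CrO4^2-
Ksp = [Pb^2+][CrO4^2-]
If s mol/L dissolves here, [Pb^2+] = s, [CrO4^2-] = 0.078 + s ≈ 0.078 (common-ion effect: CrO4^2- is already 0.078 M).
Ksp ≈ s × 0.078
s = 1.7 × 10^-12 M
Check: s = 1.7 x 10^-12 ≪ 0.078, so the approximation is valid.

s = 1.7 × 10^-12 M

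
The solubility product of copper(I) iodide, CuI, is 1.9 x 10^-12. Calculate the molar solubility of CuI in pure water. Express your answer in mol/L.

s = 1.4 x 10^-6 M

CuI(s) ⇌ Cu^+(aq) + I^-(aq)
Ksp = [Cu^+][I^-]
Let s = molar solubility. Then [Cu^+] = s and [I^-] = s.
Ksp = s × s = s^2
s = (1.9 x 10^-12)^(1/2) = 1.4 x 10^-6 M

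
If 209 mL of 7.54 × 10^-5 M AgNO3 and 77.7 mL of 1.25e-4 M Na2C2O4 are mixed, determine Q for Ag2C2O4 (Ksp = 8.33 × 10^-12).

Q = 1.02e-13

Total volume = 209 + 77.7 = 286.7 mL.
[Ag^+] = 7.54 × 10^-5 × (209/286.7) = 5.497 × 10^-5 M
[C2O4^2-] = 1.25 x 10^-4 × (77.7/286.7) = 3.388 x 10^-5 M
Ag2C2O4(s) <=> 2 Ag^+(aq) + C2O4^2-(aq), so Q = [Ag^+]^2[C2O4^2-]
Q = (5.497 × 10^-5)^2(3.388 x 10^-5) = 1.02 x 10^-13
Q < Ksp, so no precipitate of Ag2C2O4 forms.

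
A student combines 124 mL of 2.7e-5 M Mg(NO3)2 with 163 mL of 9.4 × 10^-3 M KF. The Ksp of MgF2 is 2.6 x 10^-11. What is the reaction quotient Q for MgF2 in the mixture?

Q ≈ 3.3 x 10^-10

Total volume = 124 + 163 = 287 mL.
[Mg^2+] = 2.7 x 10^-5 × (124/287) = 1.17 × 10^-5 M
[F^-] = 9.4 × 10^-3 × (163/287) = 5.34 × 10^-3 M
MgF2(s) ⇌ Mg^2+ + 2 F^-, so Q = [Mg^2+][F^-]^2
Q = (1.17 × 10^-5)(5.34 x 10^-3)^2 = 3.3 × 10^-10
Q > Ksp, so MgF2 will precipitate.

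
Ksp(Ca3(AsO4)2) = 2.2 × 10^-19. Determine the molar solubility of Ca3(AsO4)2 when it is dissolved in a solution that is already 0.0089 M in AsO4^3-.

Ca3(AsO4)2(s) ⇌ 3 Ca^2+(aq) + 2 AsO4^3-(aq)
Ksp = [Ca^2+]^3[AsO4^3-]^2
Let s be the molar solubility in this solution. [Ca^2+] = 3s, [AsO4^3-] = 0.0089 + 2s ≈ 0.0089 (since the AsO4^3- already present dominates).
Ksp ≈ (3s)^3 × (0.0089)^2
s = 4.7 x 10^-6 M
Check: 2s = 9.4 × 10^-6 ≪ 0.0089, so the approximation is valid.

4.7e-6 M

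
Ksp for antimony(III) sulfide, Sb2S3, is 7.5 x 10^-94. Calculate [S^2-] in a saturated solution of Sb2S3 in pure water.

Sb2S3(s) ⇌ 2 Sb^3+ + 3 S^2-
Ksp = [Sb^3+]^2[S^2-]^3
With molar solubility s: [Sb^3+] = 2s, [S^2-] = 3s.
Substituting: Ksp = (2s)^2(3s)^3 = 108s^5
s = (7.5 x 10^-94 / 108)^(1/5) = 9.30 × 10^-20 M
[S^2-] = 3s = 2.8 × 10^-19 M

[S^2-] = 2.8 x 10^-19 M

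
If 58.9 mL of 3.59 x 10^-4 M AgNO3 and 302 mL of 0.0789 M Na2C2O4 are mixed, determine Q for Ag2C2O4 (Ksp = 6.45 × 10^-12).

Total volume = 58.9 + 302 = 360.9 mL.
[Ag^+] = 3.59 x 10^-4 × (58.9/360.9) = 5.859 x 10^-5 M
[C2O4^2-] = 7.89 × 10^-2 × (302/360.9) = 6.602 × 10^-2 M
Ag2C2O4(s) ⇌ 2 Ag^+(aq) + C2O4^2-(aq), so Q = [Ag^+]^2[C2O4^2-]
Q = (5.859 × 10^-5)^2(6.602 x 10^-2) = 2.27 x 10^-10
Q > Ksp, so Ag2C2O4 will precipitate.

2.27 × 10^-10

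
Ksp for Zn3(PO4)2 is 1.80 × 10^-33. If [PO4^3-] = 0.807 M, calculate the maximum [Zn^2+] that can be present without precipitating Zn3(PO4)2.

[Zn^2+] = 1.40 × 10^-11 M

Zn3(PO4)2(s) ⇌ 3 Zn^2+ + 2 PO4^3-
Ksp = [Zn^2+]^3[PO4^3-]^2
Precipitation begins when Q = Ksp. With [PO4^3-] = 0.807 M:
1.80 × 10^-33 = (0.807)^2 × [Zn^2+]^3
[Zn^2+] = (1.80 × 10^-33 / 6.512 × 10^-1)^(1/3) = 1.40 x 10^-11 M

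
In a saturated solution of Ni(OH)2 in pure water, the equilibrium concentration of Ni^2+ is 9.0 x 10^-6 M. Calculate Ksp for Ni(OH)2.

Ni(OH)2(s) ⇌ Ni^2+(aq) + 2 OH^-(aq)
Stoichiometry gives [OH^-] = (2/1)[Ni^2+] = 1.80 × 10^-5 M.
Ksp = [Ni^2+][OH^-]^2
Ksp = 9.0 × 10^-6 × (1.80 × 10^-5)^2 = 2.9 × 10^-15

Ksp ≈ 2.9 × 10^-15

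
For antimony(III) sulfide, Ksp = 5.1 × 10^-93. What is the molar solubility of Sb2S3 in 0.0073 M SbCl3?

Sb2S3(s) <=> 2 Sb^3+ + 3 S^2-
Ksp = [Sb^3+]^2[S^2-]^3
Let s = moles of Sb2S3 that dissolve per litre. [Sb^3+] = 0.0073 + 2s ≈ 0.0073, [S^2-] = 3s (Ksp is small, so little additional dissolves).
Ksp ≈ (0.0073)^2 × (3s)^3
s = 1.5 × 10^-30 M
Check: 2s = 3.0 x 10^-30 ≪ 0.0073, so the approximation is valid.

1.5e-30 M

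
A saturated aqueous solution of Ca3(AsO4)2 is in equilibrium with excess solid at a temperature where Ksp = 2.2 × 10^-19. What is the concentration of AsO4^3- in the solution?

1.5 × 10^-4 M

Ca3(AsO4)2(s) ⇌ 3 Ca^2+ + 2 AsO4^3-
Ksp = [Ca^2+]^3[AsO4^3-]^2
Let s = molar solubility. Then [Ca^2+] = 3s and [AsO4^3-] = 2s.
Ksp = (3s)^3(2s)^2 = 108s^5
s^5 = 2.2 × 10^-19 / 108, so s = 7.27 x 10^-5 M
[AsO4^3-] = 2s = 1.5 × 10^-4 M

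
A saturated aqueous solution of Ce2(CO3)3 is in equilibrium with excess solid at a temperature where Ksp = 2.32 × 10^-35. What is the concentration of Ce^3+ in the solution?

Ce2(CO3)3(s) ⇌ 2 Ce^3+ + 3 CO3^2-
Ksp = [Ce^3+]^2[CO3^2-]^3
If s mol/L of Ce2(CO3)3 dissolves, [Ce^3+] = 2s and [CO3^2-] = 3s.
Ksp = (2s)^2(3s)^3 = 108s^5
s^5 = 2.32 × 10^-35 / 108, so s = 4.639 × 10^-8 M
[Ce^3+] = 2s = 9.28 x 10^-8 M

[Ce^3+] = 9.28 × 10^-8 M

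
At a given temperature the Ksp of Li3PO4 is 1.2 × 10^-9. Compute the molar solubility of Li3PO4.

s = 2.6 × 10^-3 M

Li3PO4(s) ⇌ 3 Li^+ + PO4^3-
Ksp = [Li^+]^3[PO4^3-]
With molar solubility s: [Li^+] = 3s, [PO4^3-] = s.
Ksp = (3s)^3s = 27s^4
s = (1.2 × 10^-9 / 27)^(1/4) = 2.6 × 10^-3 M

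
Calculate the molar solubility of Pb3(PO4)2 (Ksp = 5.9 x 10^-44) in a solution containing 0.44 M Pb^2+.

4.2 × 10^-22 M

Pb3(PO4)2(s) ⇌ 3 Pb^2+(aq) + 2 PO4^3-(aq)
Ksp = [Pb^2+]^3[PO4^3-]^2
Let s be the molar solubility in this solution. [Pb^2+] = 0.44 + 3s ≈ 0.44, [PO4^3-] = 2s (since the Pb^2+ already present dominates).
Ksp ≈ (0.44)^3 × (2s)^2
s = 4.2 × 10^-22 M
Check: 3s = 1.2 x 10^-21 ≪ 0.44, so the approximation is valid.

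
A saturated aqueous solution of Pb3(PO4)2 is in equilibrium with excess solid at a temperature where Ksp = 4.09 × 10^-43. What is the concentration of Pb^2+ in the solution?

Pb3(PO4)2(s) ⇌ 3 Pb^2+(aq) + 2 PO4^3-(aq)
Ksp = [Pb^2+]^3[PO4^3-]^2
With molar solubility s: [Pb^2+] = 3s, [PO4^3-] = 2s.
Substituting: Ksp = (3s)^3(2s)^2 = 108s^5
s = (4.09 × 10^-43 / 108)^(1/5) = 1.305 × 10^-9 M
[Pb^2+] = 3s = 3.92 × 10^-9 M

[Pb^2+] = 3.92e-9 M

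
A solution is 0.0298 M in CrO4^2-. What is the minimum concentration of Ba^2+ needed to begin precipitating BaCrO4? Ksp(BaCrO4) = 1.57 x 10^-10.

BaCrO4(s) ⇌ Ba^2+ + CrO4^2-
Ksp = [Ba^2+][CrO4^2-]
Precipitation begins when Q = Ksp. With [CrO4^2-] = 0.0298 M:
1.57 x 10^-10 = (0.0298) × [Ba^2+]
[Ba^2+] = (1.57 x 10^-10 / 2.98 x 10^-2) = 5.27 x 10^-9 M

5.27 x 10^-9 M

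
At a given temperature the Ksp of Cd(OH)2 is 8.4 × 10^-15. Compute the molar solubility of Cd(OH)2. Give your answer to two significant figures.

s = 1.3e-5 M

Cd(OH)2(s) <=> Cd^2+(aq) + 2 OH^-(aq)
Ksp = [Cd^2+][OH^-]^2
Let s = molar solubility. Then [Cd^2+] = s and [OH^-] = 2s.
So Ksp = s × (2s)^2 = 4s^3
s^3 = 8.4 × 10^-15 / 4, so s = 1.3 × 10^-5 M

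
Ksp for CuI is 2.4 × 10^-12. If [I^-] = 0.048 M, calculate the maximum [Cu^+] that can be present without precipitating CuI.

CuI(s) ⇌ Cu^+(aq) + I^-(aq)
Ksp = [Cu^+][I^-]
Precipitation begins when Q = Ksp. With [I^-] = 0.048 M:
2.4 × 10^-12 = (0.048) × [Cu^+]
[Cu^+] = (2.4 × 10^-12 / 4.8 × 10^-2) = 5.0 x 10^-11 M

[Cu^+] ≈ 5.0 × 10^-11 M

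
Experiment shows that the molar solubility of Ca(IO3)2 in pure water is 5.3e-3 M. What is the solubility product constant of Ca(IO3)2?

Ca(IO3)2(s) ⇌ Ca^2+(aq) + 2 IO3^-(aq)
With molar solubility s: [Ca^2+] = s, [IO3^-] = 2s.
Ksp = [Ca^2+][IO3^-]^2
Ksp = s(2s)^2 = 4s^3
With s = 5.3 x 10^-3: Ksp = 6.0 x 10^-7

6.0 × 10^-7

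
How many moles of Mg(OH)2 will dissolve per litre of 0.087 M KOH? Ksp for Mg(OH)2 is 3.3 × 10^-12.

Mg(OH)2(s) ⇌ Mg^2+(aq) + 2 OH^-(aq)
Ksp = [Mg^2+][OH^-]^2
Let s = moles of Mg(OH)2 that dissolve per litre. [Mg^2+] = s, [OH^-] = 0.087 + 2s ≈ 0.087 (since OH^- from KOH dominates).
Ksp ≈ s × (0.087)^2
s = 4.4 × 10^-10 M
Check: 2s = 8.7 × 10^-10 ≪ 0.087, so the approximation is valid.

4.4 × 10^-10 M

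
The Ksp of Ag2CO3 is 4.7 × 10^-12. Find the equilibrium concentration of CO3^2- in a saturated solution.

Ag2CO3(s) <=> 2 Ag^+ + CO3^2-
Ksp = [Ag^+]^2[CO3^2-]
With molar solubility s: [Ag^+] = 2s, [CO3^2-] = s.
Substituting: Ksp = (2s)^2s = 4s^3
Solving, s = (4.7 × 10^-12/4)^(1/3) = 1.06 × 10^-4 M
[CO3^2-] = s = 1.1 × 10^-4 M

[CO3^2-] ≈ 1.1 × 10^-4 M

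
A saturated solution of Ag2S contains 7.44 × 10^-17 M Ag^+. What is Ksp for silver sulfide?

2.06 × 10^-49

Ag2S(s) ⇌ 2 Ag^+(aq) + S^2-(aq)
Stoichiometry gives [S^2-] = (1/2)[Ag^+] = 3.720 × 10^-17 M.
Ksp = [Ag^+]^2[S^2-]
Ksp = (7.44 × 10^-17)^2 × 3.720 × 10^-17 = 2.06 × 10^-49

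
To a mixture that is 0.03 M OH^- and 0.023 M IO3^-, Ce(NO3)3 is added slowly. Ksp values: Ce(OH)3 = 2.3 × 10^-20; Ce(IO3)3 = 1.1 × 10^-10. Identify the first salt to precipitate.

Ce(OH)3

Each salt begins to precipitate when Q = Ksp, i.e. when [Ce^3+] reaches its threshold.
For Ce(OH)3: 2.3 × 10^-20 = (0.03)^3 × [Ce^3+]  ⇒  [Ce^3+] = 8.5 × 10^-16 M.
For Ce(IO3)3: 1.1 × 10^-10 = (0.023)^3 × [Ce^3+]  ⇒  [Ce^3+] = 9.0 x 10^-6 M.
The salt with the lower threshold [Ce^3+] precipitates first: Ce(OH)3.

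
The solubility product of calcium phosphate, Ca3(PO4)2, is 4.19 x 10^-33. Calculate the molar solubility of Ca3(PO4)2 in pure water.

s ≈ 1.31 × 10^-7 M

Ca3(PO4)2(s) ⇌ 3 Ca^2+(aq) + 2 PO4^3-(aq)
Ksp = [Ca^2+]^3[PO4^3-]^2
If s mol/L of Ca3(PO4)2 dissolves, [Ca^2+] = 3s and [PO4^3-] = 2s.
So Ksp = (3s)^3 × (2s)^2 = 108s^5
Solving, s = (4.19 x 10^-33/108)^(1/5) = 1.31 x 10^-7 M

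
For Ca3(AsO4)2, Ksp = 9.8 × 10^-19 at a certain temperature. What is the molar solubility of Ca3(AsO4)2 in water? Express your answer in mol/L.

Ca3(AsO4)2(s) <=> 3 Ca^2+ + 2 AsO4^3-
Ksp = [Ca^2+]^3[AsO4^3-]^2
If s mol/L of Ca3(AsO4)2 dissolves, [Ca^2+] = 3s and [AsO4^3-] = 2s.
So Ksp = (3s)^3 × (2s)^2 = 108s^5
s^5 = 9.8 × 10^-19 / 108, so s = 9.8 × 10^-5 M

s = 9.8e-5 M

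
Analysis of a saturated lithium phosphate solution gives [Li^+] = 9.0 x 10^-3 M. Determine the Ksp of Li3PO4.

Li3PO4(s) ⇌ 3 Li^+(aq) + PO4^3-(aq)
Stoichiometry gives [PO4^3-] = (1/3)[Li^+] = 3.00 × 10^-3 M.
Ksp = [Li^+]^3[PO4^3-]
Ksp = (9.0 x 10^-3)^3 × 3.00 × 10^-3 = 2.2 × 10^-9

Ksp ≈ 2.2 × 10^-9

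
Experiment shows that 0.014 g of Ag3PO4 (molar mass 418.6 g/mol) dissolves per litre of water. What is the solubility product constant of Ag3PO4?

3.4e-17

Molar solubility s = (1.4 x 10^-2 g/L) / (418.6 g/mol) = 3.34 × 10^-5 M.
Ag3PO4(s) ⇌ 3 Ag^+(aq) + PO4^3-(aq)
With molar solubility s: [Ag^+] = 3s, [PO4^3-] = s.
Ksp = [Ag^+]^3[PO4^3-]
Substituting: Ksp = (3s)^3s = 27s^4
Ksp = 27 × (3.34 x 10^-5)^4 = 3.4 × 10^-17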